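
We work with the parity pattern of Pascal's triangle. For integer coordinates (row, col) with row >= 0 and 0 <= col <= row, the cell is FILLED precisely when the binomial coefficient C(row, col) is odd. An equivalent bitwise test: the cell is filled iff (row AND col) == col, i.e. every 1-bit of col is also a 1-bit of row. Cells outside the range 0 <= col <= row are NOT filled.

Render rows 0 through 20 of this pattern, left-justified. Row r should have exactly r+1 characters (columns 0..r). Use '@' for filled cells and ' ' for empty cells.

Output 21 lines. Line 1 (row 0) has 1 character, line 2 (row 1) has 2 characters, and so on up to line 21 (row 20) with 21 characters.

r0=0: @
r1=1: @@
r2=10: @ @
r3=11: @@@@
r4=100: @   @
r5=101: @@  @@
r6=110: @ @ @ @
r7=111: @@@@@@@@
r8=1000: @       @
r9=1001: @@      @@
r10=1010: @ @     @ @
r11=1011: @@@@    @@@@
r12=1100: @   @   @   @
r13=1101: @@  @@  @@  @@
r14=1110: @ @ @ @ @ @ @ @
r15=1111: @@@@@@@@@@@@@@@@
r16=10000: @               @
r17=10001: @@              @@
r18=10010: @ @             @ @
r19=10011: @@@@            @@@@
r20=10100: @   @           @   @

Answer: @
@@
@ @
@@@@
@   @
@@  @@
@ @ @ @
@@@@@@@@
@       @
@@      @@
@ @     @ @
@@@@    @@@@
@   @   @   @
@@  @@  @@  @@
@ @ @ @ @ @ @ @
@@@@@@@@@@@@@@@@
@               @
@@              @@
@ @             @ @
@@@@            @@@@
@   @           @   @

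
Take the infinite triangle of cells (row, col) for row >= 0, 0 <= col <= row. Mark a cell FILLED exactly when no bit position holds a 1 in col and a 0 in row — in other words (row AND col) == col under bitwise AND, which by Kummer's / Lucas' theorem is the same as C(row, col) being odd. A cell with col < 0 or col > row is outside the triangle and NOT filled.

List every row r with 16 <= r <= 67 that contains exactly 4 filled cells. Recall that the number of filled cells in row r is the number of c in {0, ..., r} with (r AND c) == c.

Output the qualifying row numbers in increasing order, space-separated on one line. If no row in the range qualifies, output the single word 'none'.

Row r has 2^popcount(r) filled cells, so we need popcount(r) = log2(4) = 2.
Scan r = 16..67 and keep those with exactly 2 one-bits:
r=16=10000 popcount=1 -> skip
r=17=10001 popcount=2 -> KEEP
r=18=10010 popcount=2 -> KEEP
r=19=10011 popcount=3 -> skip
r=20=10100 popcount=2 -> KEEP
r=21=10101 popcount=3 -> skip
r=22=10110 popcount=3 -> skip
r=23=10111 popcount=4 -> skip
r=24=11000 popcount=2 -> KEEP
r=25=11001 popcount=3 -> skip
r=26=11010 popcount=3 -> skip
r=27=11011 popcount=4 -> skip
r=28=11100 popcount=3 -> skip
r=29=11101 popcount=4 -> skip
r=30=11110 popcount=4 -> skip
r=31=11111 popcount=5 -> skip
r=32=100000 popcount=1 -> skip
r=33=100001 popcount=2 -> KEEP
r=34=100010 popcount=2 -> KEEP
r=35=100011 popcount=3 -> skip
r=36=100100 popcount=2 -> KEEP
r=37=100101 popcount=3 -> skip
r=38=100110 popcount=3 -> skip
r=39=100111 popcount=4 -> skip
r=40=101000 popcount=2 -> KEEP
r=41=101001 popcount=3 -> skip
r=42=101010 popcount=3 -> skip
r=43=101011 popcount=4 -> skip
r=44=101100 popcount=3 -> skip
r=45=101101 popcount=4 -> skip
r=46=101110 popcount=4 -> skip
r=47=101111 popcount=5 -> skip
r=48=110000 popcount=2 -> KEEP
r=49=110001 popcount=3 -> skip
r=50=110010 popcount=3 -> skip
r=51=110011 popcount=4 -> skip
r=52=110100 popcount=3 -> skip
r=53=110101 popcount=4 -> skip
r=54=110110 popcount=4 -> skip
r=55=110111 popcount=5 -> skip
r=56=111000 popcount=3 -> skip
r=57=111001 popcount=4 -> skip
r=58=111010 popcount=4 -> skip
r=59=111011 popcount=5 -> skip
r=60=111100 popcount=4 -> skip
r=61=111101 popcount=5 -> skip
r=62=111110 popcount=5 -> skip
r=63=111111 popcount=6 -> skip
r=64=1000000 popcount=1 -> skip
r=65=1000001 popcount=2 -> KEEP
r=66=1000010 popcount=2 -> KEEP
r=67=1000011 popcount=3 -> skip
Kept rows: 17 18 20 24 33 34 36 40 48 65 66

Answer: 17 18 20 24 33 34 36 40 48 65 66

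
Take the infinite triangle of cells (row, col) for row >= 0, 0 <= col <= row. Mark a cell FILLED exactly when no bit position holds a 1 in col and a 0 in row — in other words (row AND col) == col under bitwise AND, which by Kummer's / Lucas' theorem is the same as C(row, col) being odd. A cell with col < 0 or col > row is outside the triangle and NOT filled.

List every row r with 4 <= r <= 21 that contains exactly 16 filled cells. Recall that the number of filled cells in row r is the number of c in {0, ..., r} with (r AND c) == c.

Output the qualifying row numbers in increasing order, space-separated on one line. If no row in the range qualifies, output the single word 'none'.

Answer: 15

Derivation:
Row r has 2^popcount(r) filled cells, so we need popcount(r) = log2(16) = 4.
Scan r = 4..21 and keep those with exactly 4 one-bits:
r=4=100 popcount=1 -> skip
r=5=101 popcount=2 -> skip
r=6=110 popcount=2 -> skip
r=7=111 popcount=3 -> skip
r=8=1000 popcount=1 -> skip
r=9=1001 popcount=2 -> skip
r=10=1010 popcount=2 -> skip
r=11=1011 popcount=3 -> skip
r=12=1100 popcount=2 -> skip
r=13=1101 popcount=3 -> skip
r=14=1110 popcount=3 -> skip
r=15=1111 popcount=4 -> KEEP
r=16=10000 popcount=1 -> skip
r=17=10001 popcount=2 -> skip
r=18=10010 popcount=2 -> skip
r=19=10011 popcount=3 -> skip
r=20=10100 popcount=2 -> skip
r=21=10101 popcount=3 -> skip
Kept rows: 15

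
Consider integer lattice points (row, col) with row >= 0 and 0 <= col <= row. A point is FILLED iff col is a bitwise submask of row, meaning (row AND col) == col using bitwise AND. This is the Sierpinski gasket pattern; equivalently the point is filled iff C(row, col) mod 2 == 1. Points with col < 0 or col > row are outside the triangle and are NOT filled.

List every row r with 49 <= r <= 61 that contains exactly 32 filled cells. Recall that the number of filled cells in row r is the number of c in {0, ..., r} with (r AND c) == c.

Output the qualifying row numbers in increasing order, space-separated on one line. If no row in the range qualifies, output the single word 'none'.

Answer: 55 59 61

Derivation:
Row r has 2^popcount(r) filled cells, so we need popcount(r) = log2(32) = 5.
Scan r = 49..61 and keep those with exactly 5 one-bits:
r=49=110001 popcount=3 -> skip
r=50=110010 popcount=3 -> skip
r=51=110011 popcount=4 -> skip
r=52=110100 popcount=3 -> skip
r=53=110101 popcount=4 -> skip
r=54=110110 popcount=4 -> skip
r=55=110111 popcount=5 -> KEEP
r=56=111000 popcount=3 -> skip
r=57=111001 popcount=4 -> skip
r=58=111010 popcount=4 -> skip
r=59=111011 popcount=5 -> KEEP
r=60=111100 popcount=4 -> skip
r=61=111101 popcount=5 -> KEEP
Kept rows: 55 59 61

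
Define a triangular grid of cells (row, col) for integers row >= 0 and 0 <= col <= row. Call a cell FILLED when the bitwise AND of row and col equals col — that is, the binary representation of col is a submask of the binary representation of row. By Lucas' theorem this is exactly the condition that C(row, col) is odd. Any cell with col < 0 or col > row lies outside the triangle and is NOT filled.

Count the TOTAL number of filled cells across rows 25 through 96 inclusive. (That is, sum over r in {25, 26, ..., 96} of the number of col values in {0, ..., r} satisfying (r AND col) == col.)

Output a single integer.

r25=11001 pc3: +8 =8
r26=11010 pc3: +8 =16
r27=11011 pc4: +16 =32
r28=11100 pc3: +8 =40
r29=11101 pc4: +16 =56
r30=11110 pc4: +16 =72
r31=11111 pc5: +32 =104
r32=100000 pc1: +2 =106
r33=100001 pc2: +4 =110
r34=100010 pc2: +4 =114
r35=100011 pc3: +8 =122
r36=100100 pc2: +4 =126
r37=100101 pc3: +8 =134
r38=100110 pc3: +8 =142
r39=100111 pc4: +16 =158
r40=101000 pc2: +4 =162
r41=101001 pc3: +8 =170
r42=101010 pc3: +8 =178
r43=101011 pc4: +16 =194
r44=101100 pc3: +8 =202
r45=101101 pc4: +16 =218
r46=101110 pc4: +16 =234
r47=101111 pc5: +32 =266
r48=110000 pc2: +4 =270
r49=110001 pc3: +8 =278
r50=110010 pc3: +8 =286
r51=110011 pc4: +16 =302
r52=110100 pc3: +8 =310
r53=110101 pc4: +16 =326
r54=110110 pc4: +16 =342
r55=110111 pc5: +32 =374
r56=111000 pc3: +8 =382
r57=111001 pc4: +16 =398
r58=111010 pc4: +16 =414
r59=111011 pc5: +32 =446
r60=111100 pc4: +16 =462
r61=111101 pc5: +32 =494
r62=111110 pc5: +32 =526
r63=111111 pc6: +64 =590
r64=1000000 pc1: +2 =592
r65=1000001 pc2: +4 =596
r66=1000010 pc2: +4 =600
r67=1000011 pc3: +8 =608
r68=1000100 pc2: +4 =612
r69=1000101 pc3: +8 =620
r70=1000110 pc3: +8 =628
r71=1000111 pc4: +16 =644
r72=1001000 pc2: +4 =648
r73=1001001 pc3: +8 =656
r74=1001010 pc3: +8 =664
r75=1001011 pc4: +16 =680
r76=1001100 pc3: +8 =688
r77=1001101 pc4: +16 =704
r78=1001110 pc4: +16 =720
r79=1001111 pc5: +32 =752
r80=1010000 pc2: +4 =756
r81=1010001 pc3: +8 =764
r82=1010010 pc3: +8 =772
r83=1010011 pc4: +16 =788
r84=1010100 pc3: +8 =796
r85=1010101 pc4: +16 =812
r86=1010110 pc4: +16 =828
r87=1010111 pc5: +32 =860
r88=1011000 pc3: +8 =868
r89=1011001 pc4: +16 =884
r90=1011010 pc4: +16 =900
r91=1011011 pc5: +32 =932
r92=1011100 pc4: +16 =948
r93=1011101 pc5: +32 =980
r94=1011110 pc5: +32 =1012
r95=1011111 pc6: +64 =1076
r96=1100000 pc2: +4 =1080

Answer: 1080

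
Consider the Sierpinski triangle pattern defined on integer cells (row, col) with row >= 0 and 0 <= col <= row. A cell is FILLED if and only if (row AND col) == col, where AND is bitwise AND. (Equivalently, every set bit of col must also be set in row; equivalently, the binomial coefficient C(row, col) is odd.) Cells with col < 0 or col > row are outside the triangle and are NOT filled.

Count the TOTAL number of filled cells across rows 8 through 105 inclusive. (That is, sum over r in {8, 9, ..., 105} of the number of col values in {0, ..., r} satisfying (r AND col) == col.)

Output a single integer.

Answer: 1320

Derivation:
r8=1000 pc1: +2 =2
r9=1001 pc2: +4 =6
r10=1010 pc2: +4 =10
r11=1011 pc3: +8 =18
r12=1100 pc2: +4 =22
r13=1101 pc3: +8 =30
r14=1110 pc3: +8 =38
r15=1111 pc4: +16 =54
r16=10000 pc1: +2 =56
r17=10001 pc2: +4 =60
r18=10010 pc2: +4 =64
r19=10011 pc3: +8 =72
r20=10100 pc2: +4 =76
r21=10101 pc3: +8 =84
r22=10110 pc3: +8 =92
r23=10111 pc4: +16 =108
r24=11000 pc2: +4 =112
r25=11001 pc3: +8 =120
r26=11010 pc3: +8 =128
r27=11011 pc4: +16 =144
r28=11100 pc3: +8 =152
r29=11101 pc4: +16 =168
r30=11110 pc4: +16 =184
r31=11111 pc5: +32 =216
r32=100000 pc1: +2 =218
r33=100001 pc2: +4 =222
r34=100010 pc2: +4 =226
r35=100011 pc3: +8 =234
r36=100100 pc2: +4 =238
r37=100101 pc3: +8 =246
r38=100110 pc3: +8 =254
r39=100111 pc4: +16 =270
r40=101000 pc2: +4 =274
r41=101001 pc3: +8 =282
r42=101010 pc3: +8 =290
r43=101011 pc4: +16 =306
r44=101100 pc3: +8 =314
r45=101101 pc4: +16 =330
r46=101110 pc4: +16 =346
r47=101111 pc5: +32 =378
r48=110000 pc2: +4 =382
r49=110001 pc3: +8 =390
r50=110010 pc3: +8 =398
r51=110011 pc4: +16 =414
r52=110100 pc3: +8 =422
r53=110101 pc4: +16 =438
r54=110110 pc4: +16 =454
r55=110111 pc5: +32 =486
r56=111000 pc3: +8 =494
r57=111001 pc4: +16 =510
r58=111010 pc4: +16 =526
r59=111011 pc5: +32 =558
r60=111100 pc4: +16 =574
r61=111101 pc5: +32 =606
r62=111110 pc5: +32 =638
r63=111111 pc6: +64 =702
r64=1000000 pc1: +2 =704
r65=1000001 pc2: +4 =708
r66=1000010 pc2: +4 =712
r67=1000011 pc3: +8 =720
r68=1000100 pc2: +4 =724
r69=1000101 pc3: +8 =732
r70=1000110 pc3: +8 =740
r71=1000111 pc4: +16 =756
r72=1001000 pc2: +4 =760
r73=1001001 pc3: +8 =768
r74=1001010 pc3: +8 =776
r75=1001011 pc4: +16 =792
r76=1001100 pc3: +8 =800
r77=1001101 pc4: +16 =816
r78=1001110 pc4: +16 =832
r79=1001111 pc5: +32 =864
r80=1010000 pc2: +4 =868
r81=1010001 pc3: +8 =876
r82=1010010 pc3: +8 =884
r83=1010011 pc4: +16 =900
r84=1010100 pc3: +8 =908
r85=1010101 pc4: +16 =924
r86=1010110 pc4: +16 =940
r87=1010111 pc5: +32 =972
r88=1011000 pc3: +8 =980
r89=1011001 pc4: +16 =996
r90=1011010 pc4: +16 =1012
r91=1011011 pc5: +32 =1044
r92=1011100 pc4: +16 =1060
r93=1011101 pc5: +32 =1092
r94=1011110 pc5: +32 =1124
r95=1011111 pc6: +64 =1188
r96=1100000 pc2: +4 =1192
r97=1100001 pc3: +8 =1200
r98=1100010 pc3: +8 =1208
r99=1100011 pc4: +16 =1224
r100=1100100 pc3: +8 =1232
r101=1100101 pc4: +16 =1248
r102=1100110 pc4: +16 =1264
r103=1100111 pc5: +32 =1296
r104=1101000 pc3: +8 =1304
r105=1101001 pc4: +16 =1320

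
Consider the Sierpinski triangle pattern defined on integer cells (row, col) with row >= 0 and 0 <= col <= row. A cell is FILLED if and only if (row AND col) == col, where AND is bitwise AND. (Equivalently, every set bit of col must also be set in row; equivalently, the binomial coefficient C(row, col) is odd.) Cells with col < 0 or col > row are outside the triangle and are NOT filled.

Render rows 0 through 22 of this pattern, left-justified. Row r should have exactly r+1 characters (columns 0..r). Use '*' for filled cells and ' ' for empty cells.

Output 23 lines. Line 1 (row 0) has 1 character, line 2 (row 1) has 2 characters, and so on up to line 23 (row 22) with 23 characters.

Answer: *
**
* *
****
*   *
**  **
* * * *
********
*       *
**      **
* *     * *
****    ****
*   *   *   *
**  **  **  **
* * * * * * * *
****************
*               *
**              **
* *             * *
****            ****
*   *           *   *
**  **          **  **
* * * *         * * * *

Derivation:
r0=0: *
r1=1: **
r2=10: * *
r3=11: ****
r4=100: *   *
r5=101: **  **
r6=110: * * * *
r7=111: ********
r8=1000: *       *
r9=1001: **      **
r10=1010: * *     * *
r11=1011: ****    ****
r12=1100: *   *   *   *
r13=1101: **  **  **  **
r14=1110: * * * * * * * *
r15=1111: ****************
r16=10000: *               *
r17=10001: **              **
r18=10010: * *             * *
r19=10011: ****            ****
r20=10100: *   *           *   *
r21=10101: **  **          **  **
r22=10110: * * * *         * * * *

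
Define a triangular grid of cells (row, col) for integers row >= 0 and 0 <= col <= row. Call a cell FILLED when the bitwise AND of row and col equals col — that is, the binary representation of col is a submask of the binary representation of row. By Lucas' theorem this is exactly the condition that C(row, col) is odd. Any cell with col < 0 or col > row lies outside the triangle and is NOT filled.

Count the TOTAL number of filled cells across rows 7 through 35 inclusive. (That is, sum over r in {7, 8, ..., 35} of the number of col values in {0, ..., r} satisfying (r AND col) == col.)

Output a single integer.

r7=111 pc3: +8 =8
r8=1000 pc1: +2 =10
r9=1001 pc2: +4 =14
r10=1010 pc2: +4 =18
r11=1011 pc3: +8 =26
r12=1100 pc2: +4 =30
r13=1101 pc3: +8 =38
r14=1110 pc3: +8 =46
r15=1111 pc4: +16 =62
r16=10000 pc1: +2 =64
r17=10001 pc2: +4 =68
r18=10010 pc2: +4 =72
r19=10011 pc3: +8 =80
r20=10100 pc2: +4 =84
r21=10101 pc3: +8 =92
r22=10110 pc3: +8 =100
r23=10111 pc4: +16 =116
r24=11000 pc2: +4 =120
r25=11001 pc3: +8 =128
r26=11010 pc3: +8 =136
r27=11011 pc4: +16 =152
r28=11100 pc3: +8 =160
r29=11101 pc4: +16 =176
r30=11110 pc4: +16 =192
r31=11111 pc5: +32 =224
r32=100000 pc1: +2 =226
r33=100001 pc2: +4 =230
r34=100010 pc2: +4 =234
r35=100011 pc3: +8 =242

Answer: 242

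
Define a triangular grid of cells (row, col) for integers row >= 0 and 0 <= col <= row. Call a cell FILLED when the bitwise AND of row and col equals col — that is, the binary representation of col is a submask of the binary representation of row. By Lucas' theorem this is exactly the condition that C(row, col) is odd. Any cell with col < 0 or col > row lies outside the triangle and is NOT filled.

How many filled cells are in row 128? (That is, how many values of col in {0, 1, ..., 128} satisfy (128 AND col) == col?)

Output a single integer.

Answer: 2

Derivation:
128 in binary = 10000000
popcount(128) = number of 1-bits in 10000000 = 1
A col c satisfies (128 AND c) == c iff every set bit of c is also set in 128; each of the 1 set bits of 128 can independently be on or off in c.
count = 2^1 = 2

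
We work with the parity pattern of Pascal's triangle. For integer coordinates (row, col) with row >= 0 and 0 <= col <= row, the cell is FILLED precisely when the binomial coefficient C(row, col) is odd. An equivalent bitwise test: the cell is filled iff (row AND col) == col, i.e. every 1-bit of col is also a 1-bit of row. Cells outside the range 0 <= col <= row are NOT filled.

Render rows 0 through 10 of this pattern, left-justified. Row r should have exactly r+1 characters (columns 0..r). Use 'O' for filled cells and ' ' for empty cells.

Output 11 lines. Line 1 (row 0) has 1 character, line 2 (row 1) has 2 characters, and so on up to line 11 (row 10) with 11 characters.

Answer: O
OO
O O
OOOO
O   O
OO  OO
O O O O
OOOOOOOO
O       O
OO      OO
O O     O O

Derivation:
r0=0: O
r1=1: OO
r2=10: O O
r3=11: OOOO
r4=100: O   O
r5=101: OO  OO
r6=110: O O O O
r7=111: OOOOOOOO
r8=1000: O       O
r9=1001: OO      OO
r10=1010: O O     O O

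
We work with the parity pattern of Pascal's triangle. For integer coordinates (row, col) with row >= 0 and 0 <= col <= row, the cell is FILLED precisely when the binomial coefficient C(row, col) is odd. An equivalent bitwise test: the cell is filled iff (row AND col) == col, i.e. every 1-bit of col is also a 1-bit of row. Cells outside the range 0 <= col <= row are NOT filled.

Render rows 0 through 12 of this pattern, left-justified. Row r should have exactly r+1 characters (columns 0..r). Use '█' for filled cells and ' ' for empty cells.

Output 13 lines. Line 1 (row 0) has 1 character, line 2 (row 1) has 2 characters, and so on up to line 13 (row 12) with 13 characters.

Answer: █
██
█ █
████
█   █
██  ██
█ █ █ █
████████
█       █
██      ██
█ █     █ █
████    ████
█   █   █   █

Derivation:
r0=0: █
r1=1: ██
r2=10: █ █
r3=11: ████
r4=100: █   █
r5=101: ██  ██
r6=110: █ █ █ █
r7=111: ████████
r8=1000: █       █
r9=1001: ██      ██
r10=1010: █ █     █ █
r11=1011: ████    ████
r12=1100: █   █   █   █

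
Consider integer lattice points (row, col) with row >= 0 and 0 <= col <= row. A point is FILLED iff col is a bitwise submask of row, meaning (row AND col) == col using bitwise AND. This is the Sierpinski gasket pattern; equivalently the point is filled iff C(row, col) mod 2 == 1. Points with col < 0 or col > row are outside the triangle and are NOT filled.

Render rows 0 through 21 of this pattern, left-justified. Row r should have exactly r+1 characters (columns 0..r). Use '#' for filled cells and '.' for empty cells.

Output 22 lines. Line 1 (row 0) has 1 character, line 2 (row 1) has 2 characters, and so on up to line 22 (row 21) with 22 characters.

Answer: #
##
#.#
####
#...#
##..##
#.#.#.#
########
#.......#
##......##
#.#.....#.#
####....####
#...#...#...#
##..##..##..##
#.#.#.#.#.#.#.#
################
#...............#
##..............##
#.#.............#.#
####............####
#...#...........#...#
##..##..........##..##

Derivation:
r0=0: #
r1=1: ##
r2=10: #.#
r3=11: ####
r4=100: #...#
r5=101: ##..##
r6=110: #.#.#.#
r7=111: ########
r8=1000: #.......#
r9=1001: ##......##
r10=1010: #.#.....#.#
r11=1011: ####....####
r12=1100: #...#...#...#
r13=1101: ##..##..##..##
r14=1110: #.#.#.#.#.#.#.#
r15=1111: ################
r16=10000: #...............#
r17=10001: ##..............##
r18=10010: #.#.............#.#
r19=10011: ####............####
r20=10100: #...#...........#...#
r21=10101: ##..##..........##..##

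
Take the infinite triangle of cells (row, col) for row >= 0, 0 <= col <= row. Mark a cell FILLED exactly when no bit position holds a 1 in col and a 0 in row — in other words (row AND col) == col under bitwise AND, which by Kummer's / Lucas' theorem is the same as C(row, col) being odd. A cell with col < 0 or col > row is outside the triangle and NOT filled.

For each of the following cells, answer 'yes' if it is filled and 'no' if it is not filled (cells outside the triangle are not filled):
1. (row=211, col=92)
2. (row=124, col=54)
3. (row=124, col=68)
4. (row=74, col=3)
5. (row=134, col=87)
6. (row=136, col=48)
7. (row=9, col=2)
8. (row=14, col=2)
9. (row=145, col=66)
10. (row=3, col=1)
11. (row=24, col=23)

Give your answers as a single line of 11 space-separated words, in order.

(211,92): row=0b11010011, col=0b1011100, row AND col = 0b1010000 = 80; 80 != 92 -> empty
(124,54): row=0b1111100, col=0b110110, row AND col = 0b110100 = 52; 52 != 54 -> empty
(124,68): row=0b1111100, col=0b1000100, row AND col = 0b1000100 = 68; 68 == 68 -> filled
(74,3): row=0b1001010, col=0b11, row AND col = 0b10 = 2; 2 != 3 -> empty
(134,87): row=0b10000110, col=0b1010111, row AND col = 0b110 = 6; 6 != 87 -> empty
(136,48): row=0b10001000, col=0b110000, row AND col = 0b0 = 0; 0 != 48 -> empty
(9,2): row=0b1001, col=0b10, row AND col = 0b0 = 0; 0 != 2 -> empty
(14,2): row=0b1110, col=0b10, row AND col = 0b10 = 2; 2 == 2 -> filled
(145,66): row=0b10010001, col=0b1000010, row AND col = 0b0 = 0; 0 != 66 -> empty
(3,1): row=0b11, col=0b1, row AND col = 0b1 = 1; 1 == 1 -> filled
(24,23): row=0b11000, col=0b10111, row AND col = 0b10000 = 16; 16 != 23 -> empty

Answer: no no yes no no no no yes no yes no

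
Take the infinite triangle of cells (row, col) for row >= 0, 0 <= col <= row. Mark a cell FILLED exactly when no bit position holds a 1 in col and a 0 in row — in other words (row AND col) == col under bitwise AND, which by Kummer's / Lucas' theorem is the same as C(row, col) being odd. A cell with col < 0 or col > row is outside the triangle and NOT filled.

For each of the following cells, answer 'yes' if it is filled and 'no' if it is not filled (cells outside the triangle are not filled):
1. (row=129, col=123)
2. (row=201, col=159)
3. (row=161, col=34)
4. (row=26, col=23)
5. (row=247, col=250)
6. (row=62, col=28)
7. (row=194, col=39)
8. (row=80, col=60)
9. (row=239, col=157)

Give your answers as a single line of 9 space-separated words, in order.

Answer: no no no no no yes no no no

Derivation:
(129,123): row=0b10000001, col=0b1111011, row AND col = 0b1 = 1; 1 != 123 -> empty
(201,159): row=0b11001001, col=0b10011111, row AND col = 0b10001001 = 137; 137 != 159 -> empty
(161,34): row=0b10100001, col=0b100010, row AND col = 0b100000 = 32; 32 != 34 -> empty
(26,23): row=0b11010, col=0b10111, row AND col = 0b10010 = 18; 18 != 23 -> empty
(247,250): col outside [0, 247] -> not filled
(62,28): row=0b111110, col=0b11100, row AND col = 0b11100 = 28; 28 == 28 -> filled
(194,39): row=0b11000010, col=0b100111, row AND col = 0b10 = 2; 2 != 39 -> empty
(80,60): row=0b1010000, col=0b111100, row AND col = 0b10000 = 16; 16 != 60 -> empty
(239,157): row=0b11101111, col=0b10011101, row AND col = 0b10001101 = 141; 141 != 157 -> empty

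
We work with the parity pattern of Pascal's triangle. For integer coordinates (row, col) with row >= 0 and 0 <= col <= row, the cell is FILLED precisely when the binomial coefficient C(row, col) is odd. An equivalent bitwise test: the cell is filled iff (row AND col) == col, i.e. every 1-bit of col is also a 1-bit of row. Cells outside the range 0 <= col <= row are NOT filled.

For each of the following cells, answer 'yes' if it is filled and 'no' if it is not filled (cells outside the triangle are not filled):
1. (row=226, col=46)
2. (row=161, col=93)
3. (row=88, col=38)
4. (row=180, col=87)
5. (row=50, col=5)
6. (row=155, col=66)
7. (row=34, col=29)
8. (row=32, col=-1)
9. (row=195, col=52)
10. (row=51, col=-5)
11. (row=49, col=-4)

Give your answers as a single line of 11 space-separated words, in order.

(226,46): row=0b11100010, col=0b101110, row AND col = 0b100010 = 34; 34 != 46 -> empty
(161,93): row=0b10100001, col=0b1011101, row AND col = 0b1 = 1; 1 != 93 -> empty
(88,38): row=0b1011000, col=0b100110, row AND col = 0b0 = 0; 0 != 38 -> empty
(180,87): row=0b10110100, col=0b1010111, row AND col = 0b10100 = 20; 20 != 87 -> empty
(50,5): row=0b110010, col=0b101, row AND col = 0b0 = 0; 0 != 5 -> empty
(155,66): row=0b10011011, col=0b1000010, row AND col = 0b10 = 2; 2 != 66 -> empty
(34,29): row=0b100010, col=0b11101, row AND col = 0b0 = 0; 0 != 29 -> empty
(32,-1): col outside [0, 32] -> not filled
(195,52): row=0b11000011, col=0b110100, row AND col = 0b0 = 0; 0 != 52 -> empty
(51,-5): col outside [0, 51] -> not filled
(49,-4): col outside [0, 49] -> not filled

Answer: no no no no no no no no no no no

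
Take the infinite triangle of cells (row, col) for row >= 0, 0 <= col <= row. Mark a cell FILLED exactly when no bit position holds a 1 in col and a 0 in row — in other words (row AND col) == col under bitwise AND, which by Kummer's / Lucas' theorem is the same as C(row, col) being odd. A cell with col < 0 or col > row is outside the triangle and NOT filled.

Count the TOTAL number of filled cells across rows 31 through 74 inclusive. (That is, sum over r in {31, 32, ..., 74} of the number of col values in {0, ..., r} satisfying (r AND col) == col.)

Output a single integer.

r31=11111 pc5: +32 =32
r32=100000 pc1: +2 =34
r33=100001 pc2: +4 =38
r34=100010 pc2: +4 =42
r35=100011 pc3: +8 =50
r36=100100 pc2: +4 =54
r37=100101 pc3: +8 =62
r38=100110 pc3: +8 =70
r39=100111 pc4: +16 =86
r40=101000 pc2: +4 =90
r41=101001 pc3: +8 =98
r42=101010 pc3: +8 =106
r43=101011 pc4: +16 =122
r44=101100 pc3: +8 =130
r45=101101 pc4: +16 =146
r46=101110 pc4: +16 =162
r47=101111 pc5: +32 =194
r48=110000 pc2: +4 =198
r49=110001 pc3: +8 =206
r50=110010 pc3: +8 =214
r51=110011 pc4: +16 =230
r52=110100 pc3: +8 =238
r53=110101 pc4: +16 =254
r54=110110 pc4: +16 =270
r55=110111 pc5: +32 =302
r56=111000 pc3: +8 =310
r57=111001 pc4: +16 =326
r58=111010 pc4: +16 =342
r59=111011 pc5: +32 =374
r60=111100 pc4: +16 =390
r61=111101 pc5: +32 =422
r62=111110 pc5: +32 =454
r63=111111 pc6: +64 =518
r64=1000000 pc1: +2 =520
r65=1000001 pc2: +4 =524
r66=1000010 pc2: +4 =528
r67=1000011 pc3: +8 =536
r68=1000100 pc2: +4 =540
r69=1000101 pc3: +8 =548
r70=1000110 pc3: +8 =556
r71=1000111 pc4: +16 =572
r72=1001000 pc2: +4 =576
r73=1001001 pc3: +8 =584
r74=1001010 pc3: +8 =592

Answer: 592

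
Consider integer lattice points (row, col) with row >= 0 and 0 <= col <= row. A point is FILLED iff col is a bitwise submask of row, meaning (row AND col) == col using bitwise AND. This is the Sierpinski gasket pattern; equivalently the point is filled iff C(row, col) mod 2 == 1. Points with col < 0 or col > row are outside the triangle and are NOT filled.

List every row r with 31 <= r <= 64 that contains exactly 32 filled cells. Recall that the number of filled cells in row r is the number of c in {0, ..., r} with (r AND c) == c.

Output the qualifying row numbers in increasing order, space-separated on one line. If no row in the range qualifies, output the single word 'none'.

Row r has 2^popcount(r) filled cells, so we need popcount(r) = log2(32) = 5.
Scan r = 31..64 and keep those with exactly 5 one-bits:
r=31=11111 popcount=5 -> KEEP
r=32=100000 popcount=1 -> skip
r=33=100001 popcount=2 -> skip
r=34=100010 popcount=2 -> skip
r=35=100011 popcount=3 -> skip
r=36=100100 popcount=2 -> skip
r=37=100101 popcount=3 -> skip
r=38=100110 popcount=3 -> skip
r=39=100111 popcount=4 -> skip
r=40=101000 popcount=2 -> skip
r=41=101001 popcount=3 -> skip
r=42=101010 popcount=3 -> skip
r=43=101011 popcount=4 -> skip
r=44=101100 popcount=3 -> skip
r=45=101101 popcount=4 -> skip
r=46=101110 popcount=4 -> skip
r=47=101111 popcount=5 -> KEEP
r=48=110000 popcount=2 -> skip
r=49=110001 popcount=3 -> skip
r=50=110010 popcount=3 -> skip
r=51=110011 popcount=4 -> skip
r=52=110100 popcount=3 -> skip
r=53=110101 popcount=4 -> skip
r=54=110110 popcount=4 -> skip
r=55=110111 popcount=5 -> KEEP
r=56=111000 popcount=3 -> skip
r=57=111001 popcount=4 -> skip
r=58=111010 popcount=4 -> skip
r=59=111011 popcount=5 -> KEEP
r=60=111100 popcount=4 -> skip
r=61=111101 popcount=5 -> KEEP
r=62=111110 popcount=5 -> KEEP
r=63=111111 popcount=6 -> skip
r=64=1000000 popcount=1 -> skip
Kept rows: 31 47 55 59 61 62

Answer: 31 47 55 59 61 62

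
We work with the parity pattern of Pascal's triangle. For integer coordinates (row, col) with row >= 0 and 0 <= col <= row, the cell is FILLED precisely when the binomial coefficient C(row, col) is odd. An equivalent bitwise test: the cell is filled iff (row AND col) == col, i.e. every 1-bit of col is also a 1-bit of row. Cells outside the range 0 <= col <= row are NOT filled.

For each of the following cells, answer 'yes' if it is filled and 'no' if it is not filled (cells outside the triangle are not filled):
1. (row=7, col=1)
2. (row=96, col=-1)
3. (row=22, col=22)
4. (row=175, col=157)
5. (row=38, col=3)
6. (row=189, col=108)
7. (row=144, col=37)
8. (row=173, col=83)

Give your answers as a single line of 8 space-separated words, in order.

Answer: yes no yes no no no no no

Derivation:
(7,1): row=0b111, col=0b1, row AND col = 0b1 = 1; 1 == 1 -> filled
(96,-1): col outside [0, 96] -> not filled
(22,22): row=0b10110, col=0b10110, row AND col = 0b10110 = 22; 22 == 22 -> filled
(175,157): row=0b10101111, col=0b10011101, row AND col = 0b10001101 = 141; 141 != 157 -> empty
(38,3): row=0b100110, col=0b11, row AND col = 0b10 = 2; 2 != 3 -> empty
(189,108): row=0b10111101, col=0b1101100, row AND col = 0b101100 = 44; 44 != 108 -> empty
(144,37): row=0b10010000, col=0b100101, row AND col = 0b0 = 0; 0 != 37 -> empty
(173,83): row=0b10101101, col=0b1010011, row AND col = 0b1 = 1; 1 != 83 -> empty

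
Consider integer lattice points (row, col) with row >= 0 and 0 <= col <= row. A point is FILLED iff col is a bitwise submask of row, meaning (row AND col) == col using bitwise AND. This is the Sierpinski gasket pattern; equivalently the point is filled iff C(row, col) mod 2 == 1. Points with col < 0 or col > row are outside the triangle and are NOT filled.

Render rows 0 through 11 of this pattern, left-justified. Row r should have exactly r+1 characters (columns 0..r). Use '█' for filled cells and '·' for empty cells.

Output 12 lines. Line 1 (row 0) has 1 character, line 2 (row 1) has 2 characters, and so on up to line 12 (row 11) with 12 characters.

Answer: █
██
█·█
████
█···█
██··██
█·█·█·█
████████
█·······█
██······██
█·█·····█·█
████····████

Derivation:
r0=0: █
r1=1: ██
r2=10: █·█
r3=11: ████
r4=100: █···█
r5=101: ██··██
r6=110: █·█·█·█
r7=111: ████████
r8=1000: █·······█
r9=1001: ██······██
r10=1010: █·█·····█·█
r11=1011: ████····████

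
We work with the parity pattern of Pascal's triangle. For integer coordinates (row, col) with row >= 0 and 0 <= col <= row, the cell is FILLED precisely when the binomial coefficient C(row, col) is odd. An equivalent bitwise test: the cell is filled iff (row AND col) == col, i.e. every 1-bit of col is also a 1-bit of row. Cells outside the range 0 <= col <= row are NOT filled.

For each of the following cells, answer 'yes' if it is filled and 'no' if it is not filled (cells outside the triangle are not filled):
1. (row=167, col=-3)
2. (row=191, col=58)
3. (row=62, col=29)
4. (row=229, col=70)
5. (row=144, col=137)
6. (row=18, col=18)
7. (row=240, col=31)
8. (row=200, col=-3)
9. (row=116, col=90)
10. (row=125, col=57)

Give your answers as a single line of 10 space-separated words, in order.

Answer: no yes no no no yes no no no yes

Derivation:
(167,-3): col outside [0, 167] -> not filled
(191,58): row=0b10111111, col=0b111010, row AND col = 0b111010 = 58; 58 == 58 -> filled
(62,29): row=0b111110, col=0b11101, row AND col = 0b11100 = 28; 28 != 29 -> empty
(229,70): row=0b11100101, col=0b1000110, row AND col = 0b1000100 = 68; 68 != 70 -> empty
(144,137): row=0b10010000, col=0b10001001, row AND col = 0b10000000 = 128; 128 != 137 -> empty
(18,18): row=0b10010, col=0b10010, row AND col = 0b10010 = 18; 18 == 18 -> filled
(240,31): row=0b11110000, col=0b11111, row AND col = 0b10000 = 16; 16 != 31 -> empty
(200,-3): col outside [0, 200] -> not filled
(116,90): row=0b1110100, col=0b1011010, row AND col = 0b1010000 = 80; 80 != 90 -> empty
(125,57): row=0b1111101, col=0b111001, row AND col = 0b111001 = 57; 57 == 57 -> filled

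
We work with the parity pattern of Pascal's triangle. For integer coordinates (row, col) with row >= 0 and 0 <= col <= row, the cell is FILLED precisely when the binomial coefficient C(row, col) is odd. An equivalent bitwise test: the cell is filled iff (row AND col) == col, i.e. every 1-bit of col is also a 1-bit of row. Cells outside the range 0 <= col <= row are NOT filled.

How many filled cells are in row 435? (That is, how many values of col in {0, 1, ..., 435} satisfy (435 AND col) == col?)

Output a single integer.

435 in binary = 110110011
popcount(435) = number of 1-bits in 110110011 = 6
A col c satisfies (435 AND c) == c iff every set bit of c is also set in 435; each of the 6 set bits of 435 can independently be on or off in c.
count = 2^6 = 64

Answer: 64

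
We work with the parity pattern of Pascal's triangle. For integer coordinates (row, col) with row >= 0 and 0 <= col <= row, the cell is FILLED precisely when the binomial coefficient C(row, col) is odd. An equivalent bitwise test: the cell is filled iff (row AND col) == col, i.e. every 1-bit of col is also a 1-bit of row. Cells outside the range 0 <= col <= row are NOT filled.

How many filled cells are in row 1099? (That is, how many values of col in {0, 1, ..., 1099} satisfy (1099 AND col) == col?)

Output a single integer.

Answer: 32

Derivation:
1099 in binary = 10001001011
popcount(1099) = number of 1-bits in 10001001011 = 5
A col c satisfies (1099 AND c) == c iff every set bit of c is also set in 1099; each of the 5 set bits of 1099 can independently be on or off in c.
count = 2^5 = 32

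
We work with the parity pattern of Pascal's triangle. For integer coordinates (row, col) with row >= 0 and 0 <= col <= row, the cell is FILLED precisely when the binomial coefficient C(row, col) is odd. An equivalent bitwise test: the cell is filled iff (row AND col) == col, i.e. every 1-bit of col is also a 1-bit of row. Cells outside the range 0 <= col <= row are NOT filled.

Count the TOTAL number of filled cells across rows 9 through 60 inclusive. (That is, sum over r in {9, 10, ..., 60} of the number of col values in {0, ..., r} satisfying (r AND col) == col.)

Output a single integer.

Answer: 572

Derivation:
r9=1001 pc2: +4 =4
r10=1010 pc2: +4 =8
r11=1011 pc3: +8 =16
r12=1100 pc2: +4 =20
r13=1101 pc3: +8 =28
r14=1110 pc3: +8 =36
r15=1111 pc4: +16 =52
r16=10000 pc1: +2 =54
r17=10001 pc2: +4 =58
r18=10010 pc2: +4 =62
r19=10011 pc3: +8 =70
r20=10100 pc2: +4 =74
r21=10101 pc3: +8 =82
r22=10110 pc3: +8 =90
r23=10111 pc4: +16 =106
r24=11000 pc2: +4 =110
r25=11001 pc3: +8 =118
r26=11010 pc3: +8 =126
r27=11011 pc4: +16 =142
r28=11100 pc3: +8 =150
r29=11101 pc4: +16 =166
r30=11110 pc4: +16 =182
r31=11111 pc5: +32 =214
r32=100000 pc1: +2 =216
r33=100001 pc2: +4 =220
r34=100010 pc2: +4 =224
r35=100011 pc3: +8 =232
r36=100100 pc2: +4 =236
r37=100101 pc3: +8 =244
r38=100110 pc3: +8 =252
r39=100111 pc4: +16 =268
r40=101000 pc2: +4 =272
r41=101001 pc3: +8 =280
r42=101010 pc3: +8 =288
r43=101011 pc4: +16 =304
r44=101100 pc3: +8 =312
r45=101101 pc4: +16 =328
r46=101110 pc4: +16 =344
r47=101111 pc5: +32 =376
r48=110000 pc2: +4 =380
r49=110001 pc3: +8 =388
r50=110010 pc3: +8 =396
r51=110011 pc4: +16 =412
r52=110100 pc3: +8 =420
r53=110101 pc4: +16 =436
r54=110110 pc4: +16 =452
r55=110111 pc5: +32 =484
r56=111000 pc3: +8 =492
r57=111001 pc4: +16 =508
r58=111010 pc4: +16 =524
r59=111011 pc5: +32 =556
r60=111100 pc4: +16 =572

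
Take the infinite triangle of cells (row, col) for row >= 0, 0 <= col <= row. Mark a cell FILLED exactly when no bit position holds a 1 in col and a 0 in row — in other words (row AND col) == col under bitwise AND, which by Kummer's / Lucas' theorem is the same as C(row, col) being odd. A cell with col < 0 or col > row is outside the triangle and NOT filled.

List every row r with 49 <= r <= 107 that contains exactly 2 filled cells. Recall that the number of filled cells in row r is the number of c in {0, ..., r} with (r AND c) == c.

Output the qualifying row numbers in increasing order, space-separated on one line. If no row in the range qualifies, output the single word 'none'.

Row r has 2^popcount(r) filled cells, so we need popcount(r) = log2(2) = 1.
Scan r = 49..107 and keep those with exactly 1 one-bits:
r=49=110001 popcount=3 -> skip
r=50=110010 popcount=3 -> skip
r=51=110011 popcount=4 -> skip
r=52=110100 popcount=3 -> skip
r=53=110101 popcount=4 -> skip
r=54=110110 popcount=4 -> skip
r=55=110111 popcount=5 -> skip
r=56=111000 popcount=3 -> skip
r=57=111001 popcount=4 -> skip
r=58=111010 popcount=4 -> skip
r=59=111011 popcount=5 -> skip
r=60=111100 popcount=4 -> skip
r=61=111101 popcount=5 -> skip
r=62=111110 popcount=5 -> skip
r=63=111111 popcount=6 -> skip
r=64=1000000 popcount=1 -> KEEP
r=65=1000001 popcount=2 -> skip
r=66=1000010 popcount=2 -> skip
r=67=1000011 popcount=3 -> skip
r=68=1000100 popcount=2 -> skip
r=69=1000101 popcount=3 -> skip
r=70=1000110 popcount=3 -> skip
r=71=1000111 popcount=4 -> skip
r=72=1001000 popcount=2 -> skip
r=73=1001001 popcount=3 -> skip
r=74=1001010 popcount=3 -> skip
r=75=1001011 popcount=4 -> skip
r=76=1001100 popcount=3 -> skip
r=77=1001101 popcount=4 -> skip
r=78=1001110 popcount=4 -> skip
r=79=1001111 popcount=5 -> skip
r=80=1010000 popcount=2 -> skip
r=81=1010001 popcount=3 -> skip
r=82=1010010 popcount=3 -> skip
r=83=1010011 popcount=4 -> skip
r=84=1010100 popcount=3 -> skip
r=85=1010101 popcount=4 -> skip
r=86=1010110 popcount=4 -> skip
r=87=1010111 popcount=5 -> skip
r=88=1011000 popcount=3 -> skip
r=89=1011001 popcount=4 -> skip
r=90=1011010 popcount=4 -> skip
r=91=1011011 popcount=5 -> skip
r=92=1011100 popcount=4 -> skip
r=93=1011101 popcount=5 -> skip
r=94=1011110 popcount=5 -> skip
r=95=1011111 popcount=6 -> skip
r=96=1100000 popcount=2 -> skip
r=97=1100001 popcount=3 -> skip
r=98=1100010 popcount=3 -> skip
r=99=1100011 popcount=4 -> skip
r=100=1100100 popcount=3 -> skip
r=101=1100101 popcount=4 -> skip
r=102=1100110 popcount=4 -> skip
r=103=1100111 popcount=5 -> skip
r=104=1101000 popcount=3 -> skip
r=105=1101001 popcount=4 -> skip
r=106=1101010 popcount=4 -> skip
r=107=1101011 popcount=5 -> skip
Kept rows: 64

Answer: 64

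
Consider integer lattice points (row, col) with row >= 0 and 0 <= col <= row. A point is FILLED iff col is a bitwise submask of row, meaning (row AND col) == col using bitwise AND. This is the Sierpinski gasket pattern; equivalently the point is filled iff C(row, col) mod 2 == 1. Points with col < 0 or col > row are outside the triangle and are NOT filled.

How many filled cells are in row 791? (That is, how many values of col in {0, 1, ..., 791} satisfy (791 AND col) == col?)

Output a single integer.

Answer: 64

Derivation:
791 in binary = 1100010111
popcount(791) = number of 1-bits in 1100010111 = 6
A col c satisfies (791 AND c) == c iff every set bit of c is also set in 791; each of the 6 set bits of 791 can independently be on or off in c.
count = 2^6 = 64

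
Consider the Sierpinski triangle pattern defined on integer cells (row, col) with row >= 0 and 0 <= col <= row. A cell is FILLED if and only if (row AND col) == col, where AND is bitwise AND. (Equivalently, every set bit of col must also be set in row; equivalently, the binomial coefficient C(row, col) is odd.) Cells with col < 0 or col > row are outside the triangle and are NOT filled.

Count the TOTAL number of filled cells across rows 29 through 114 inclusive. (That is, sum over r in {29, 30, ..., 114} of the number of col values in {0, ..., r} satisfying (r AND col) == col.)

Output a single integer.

r29=11101 pc4: +16 =16
r30=11110 pc4: +16 =32
r31=11111 pc5: +32 =64
r32=100000 pc1: +2 =66
r33=100001 pc2: +4 =70
r34=100010 pc2: +4 =74
r35=100011 pc3: +8 =82
r36=100100 pc2: +4 =86
r37=100101 pc3: +8 =94
r38=100110 pc3: +8 =102
r39=100111 pc4: +16 =118
r40=101000 pc2: +4 =122
r41=101001 pc3: +8 =130
r42=101010 pc3: +8 =138
r43=101011 pc4: +16 =154
r44=101100 pc3: +8 =162
r45=101101 pc4: +16 =178
r46=101110 pc4: +16 =194
r47=101111 pc5: +32 =226
r48=110000 pc2: +4 =230
r49=110001 pc3: +8 =238
r50=110010 pc3: +8 =246
r51=110011 pc4: +16 =262
r52=110100 pc3: +8 =270
r53=110101 pc4: +16 =286
r54=110110 pc4: +16 =302
r55=110111 pc5: +32 =334
r56=111000 pc3: +8 =342
r57=111001 pc4: +16 =358
r58=111010 pc4: +16 =374
r59=111011 pc5: +32 =406
r60=111100 pc4: +16 =422
r61=111101 pc5: +32 =454
r62=111110 pc5: +32 =486
r63=111111 pc6: +64 =550
r64=1000000 pc1: +2 =552
r65=1000001 pc2: +4 =556
r66=1000010 pc2: +4 =560
r67=1000011 pc3: +8 =568
r68=1000100 pc2: +4 =572
r69=1000101 pc3: +8 =580
r70=1000110 pc3: +8 =588
r71=1000111 pc4: +16 =604
r72=1001000 pc2: +4 =608
r73=1001001 pc3: +8 =616
r74=1001010 pc3: +8 =624
r75=1001011 pc4: +16 =640
r76=1001100 pc3: +8 =648
r77=1001101 pc4: +16 =664
r78=1001110 pc4: +16 =680
r79=1001111 pc5: +32 =712
r80=1010000 pc2: +4 =716
r81=1010001 pc3: +8 =724
r82=1010010 pc3: +8 =732
r83=1010011 pc4: +16 =748
r84=1010100 pc3: +8 =756
r85=1010101 pc4: +16 =772
r86=1010110 pc4: +16 =788
r87=1010111 pc5: +32 =820
r88=1011000 pc3: +8 =828
r89=1011001 pc4: +16 =844
r90=1011010 pc4: +16 =860
r91=1011011 pc5: +32 =892
r92=1011100 pc4: +16 =908
r93=1011101 pc5: +32 =940
r94=1011110 pc5: +32 =972
r95=1011111 pc6: +64 =1036
r96=1100000 pc2: +4 =1040
r97=1100001 pc3: +8 =1048
r98=1100010 pc3: +8 =1056
r99=1100011 pc4: +16 =1072
r100=1100100 pc3: +8 =1080
r101=1100101 pc4: +16 =1096
r102=1100110 pc4: +16 =1112
r103=1100111 pc5: +32 =1144
r104=1101000 pc3: +8 =1152
r105=1101001 pc4: +16 =1168
r106=1101010 pc4: +16 =1184
r107=1101011 pc5: +32 =1216
r108=1101100 pc4: +16 =1232
r109=1101101 pc5: +32 =1264
r110=1101110 pc5: +32 =1296
r111=1101111 pc6: +64 =1360
r112=1110000 pc3: +8 =1368
r113=1110001 pc4: +16 =1384
r114=1110010 pc4: +16 =1400

Answer: 1400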